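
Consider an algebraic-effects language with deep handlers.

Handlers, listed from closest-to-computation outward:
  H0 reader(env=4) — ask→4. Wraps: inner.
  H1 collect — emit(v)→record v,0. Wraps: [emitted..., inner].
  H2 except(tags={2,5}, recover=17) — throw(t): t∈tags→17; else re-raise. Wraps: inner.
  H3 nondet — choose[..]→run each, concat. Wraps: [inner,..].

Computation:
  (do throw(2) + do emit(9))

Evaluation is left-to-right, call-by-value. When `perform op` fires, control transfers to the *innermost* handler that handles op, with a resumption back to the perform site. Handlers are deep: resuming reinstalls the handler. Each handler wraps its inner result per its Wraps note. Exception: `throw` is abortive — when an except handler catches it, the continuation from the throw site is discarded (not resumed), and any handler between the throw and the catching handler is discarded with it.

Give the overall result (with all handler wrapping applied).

Working:
throw(2) @ H2 caught ⇒ 17
H3 returns [17]
= [17]

Answer: [17]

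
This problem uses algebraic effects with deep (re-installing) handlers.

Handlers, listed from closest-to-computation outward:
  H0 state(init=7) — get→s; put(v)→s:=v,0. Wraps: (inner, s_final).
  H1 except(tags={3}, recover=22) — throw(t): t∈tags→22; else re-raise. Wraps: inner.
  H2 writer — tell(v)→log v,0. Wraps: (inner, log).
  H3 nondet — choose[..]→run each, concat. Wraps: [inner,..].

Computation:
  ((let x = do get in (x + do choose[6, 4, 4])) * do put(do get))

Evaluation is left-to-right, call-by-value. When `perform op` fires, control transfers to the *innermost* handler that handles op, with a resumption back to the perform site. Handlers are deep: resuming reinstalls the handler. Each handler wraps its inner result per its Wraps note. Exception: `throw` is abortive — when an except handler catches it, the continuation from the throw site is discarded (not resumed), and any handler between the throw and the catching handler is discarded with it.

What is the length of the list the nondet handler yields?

Answer: 3

Step-by-step:
get @ H0 ⇒ 7
choose[6, 4, 4] @ H3
  branch[0] choose=6:
    get @ H0 ⇒ 7
    put(7) @ H0 ⇒ s:=7
    H0 returns (0, 7)
    H1 returns (0, 7)
    H2 returns ((0, 7), ())
    H3 returns [((0, 7), ())]
  branch[1] choose=4:
    get @ H0 ⇒ 7
    put(7) @ H0 ⇒ s:=7
    H0 returns (0, 7)
    H1 returns (0, 7)
    H2 returns ((0, 7), ())
    H3 returns [((0, 7), ())]
  branch[2] choose=4:
    get @ H0 ⇒ 7
    put(7) @ H0 ⇒ s:=7
    H0 returns (0, 7)
    H1 returns (0, 7)
    H2 returns ((0, 7), ())
    H3 returns [((0, 7), ())]
= [((0, 7), ()), ((0, 7), ()), ((0, 7), ())]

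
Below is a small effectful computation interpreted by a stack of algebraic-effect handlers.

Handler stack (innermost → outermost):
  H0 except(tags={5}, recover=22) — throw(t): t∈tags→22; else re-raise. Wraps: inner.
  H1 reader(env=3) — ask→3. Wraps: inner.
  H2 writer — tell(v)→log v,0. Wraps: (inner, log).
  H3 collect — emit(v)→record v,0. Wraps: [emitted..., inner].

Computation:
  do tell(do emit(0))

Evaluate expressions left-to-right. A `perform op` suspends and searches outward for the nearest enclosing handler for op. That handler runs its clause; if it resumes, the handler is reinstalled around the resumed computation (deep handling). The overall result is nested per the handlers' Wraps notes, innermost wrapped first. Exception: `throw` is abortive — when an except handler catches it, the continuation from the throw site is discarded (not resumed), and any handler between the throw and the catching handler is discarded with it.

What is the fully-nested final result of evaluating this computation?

Evaluation trace:
emit(0) @ H3 ⇒ out+=0
tell(0) @ H2 ⇒ log+=0
H0 returns 0
H1 returns 0
H2 returns (0, (0))
H3 returns [0, (0, (0))]
= [0, (0, (0))]

Answer: [0, (0, (0))]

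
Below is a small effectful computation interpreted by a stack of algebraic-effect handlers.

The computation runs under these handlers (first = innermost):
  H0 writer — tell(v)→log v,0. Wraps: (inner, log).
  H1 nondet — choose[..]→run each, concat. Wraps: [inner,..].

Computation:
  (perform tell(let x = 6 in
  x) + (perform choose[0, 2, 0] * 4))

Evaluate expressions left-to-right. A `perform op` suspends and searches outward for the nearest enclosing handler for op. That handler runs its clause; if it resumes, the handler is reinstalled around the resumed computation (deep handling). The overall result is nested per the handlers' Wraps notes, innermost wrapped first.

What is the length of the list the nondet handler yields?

Answer: 3

Step-by-step:
tell(6) @ H0 ⇒ log+=6
choose[0, 2, 0] @ H1
  branch[0] choose=0:
    H0 returns (0, (6))
    H1 returns [(0, (6))]
  branch[1] choose=2:
    H0 returns (8, (6))
    H1 returns [(8, (6))]
  branch[2] choose=0:
    H0 returns (0, (6))
    H1 returns [(0, (6))]
= [(0, (6)), (8, (6)), (0, (6))]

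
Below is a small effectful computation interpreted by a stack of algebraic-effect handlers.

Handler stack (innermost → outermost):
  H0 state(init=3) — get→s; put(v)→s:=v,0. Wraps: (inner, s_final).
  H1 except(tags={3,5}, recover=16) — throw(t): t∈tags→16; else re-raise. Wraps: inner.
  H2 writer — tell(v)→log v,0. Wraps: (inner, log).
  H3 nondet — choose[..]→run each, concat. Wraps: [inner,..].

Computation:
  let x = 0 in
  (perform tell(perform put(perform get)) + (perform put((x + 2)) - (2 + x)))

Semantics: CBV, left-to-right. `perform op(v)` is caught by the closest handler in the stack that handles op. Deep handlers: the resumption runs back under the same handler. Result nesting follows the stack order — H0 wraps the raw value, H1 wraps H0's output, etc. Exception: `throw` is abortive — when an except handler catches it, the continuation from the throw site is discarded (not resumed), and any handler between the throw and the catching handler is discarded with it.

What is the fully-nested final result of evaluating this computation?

Answer: [((-2, 2), (0))]

Evaluation trace:
get @ H0 ⇒ 3
put(3) @ H0 ⇒ s:=3
tell(0) @ H2 ⇒ log+=0
put(2) @ H0 ⇒ s:=2
H0 returns (-2, 2)
H1 returns (-2, 2)
H2 returns ((-2, 2), (0))
H3 returns [((-2, 2), (0))]
= [((-2, 2), (0))]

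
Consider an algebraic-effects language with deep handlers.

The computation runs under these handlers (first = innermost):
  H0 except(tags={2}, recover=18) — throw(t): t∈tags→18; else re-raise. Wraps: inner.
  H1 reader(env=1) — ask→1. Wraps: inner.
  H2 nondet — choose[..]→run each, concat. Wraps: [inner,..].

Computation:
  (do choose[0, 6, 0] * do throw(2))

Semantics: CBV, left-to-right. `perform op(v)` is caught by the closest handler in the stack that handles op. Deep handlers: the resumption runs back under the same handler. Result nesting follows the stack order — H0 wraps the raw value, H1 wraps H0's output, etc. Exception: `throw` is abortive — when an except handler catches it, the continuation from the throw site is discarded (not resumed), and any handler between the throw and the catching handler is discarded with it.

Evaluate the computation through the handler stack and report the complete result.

Answer: [18, 18, 18]

Step-by-step:
choose[0, 6, 0] @ H2
  branch[0] choose=0:
    throw(2) @ H0 caught ⇒ 18
    H1 returns 18
    H2 returns [18]
  branch[1] choose=6:
    throw(2) @ H0 caught ⇒ 18
    H1 returns 18
    H2 returns [18]
  branch[2] choose=0:
    throw(2) @ H0 caught ⇒ 18
    H1 returns 18
    H2 returns [18]
= [18, 18, 18]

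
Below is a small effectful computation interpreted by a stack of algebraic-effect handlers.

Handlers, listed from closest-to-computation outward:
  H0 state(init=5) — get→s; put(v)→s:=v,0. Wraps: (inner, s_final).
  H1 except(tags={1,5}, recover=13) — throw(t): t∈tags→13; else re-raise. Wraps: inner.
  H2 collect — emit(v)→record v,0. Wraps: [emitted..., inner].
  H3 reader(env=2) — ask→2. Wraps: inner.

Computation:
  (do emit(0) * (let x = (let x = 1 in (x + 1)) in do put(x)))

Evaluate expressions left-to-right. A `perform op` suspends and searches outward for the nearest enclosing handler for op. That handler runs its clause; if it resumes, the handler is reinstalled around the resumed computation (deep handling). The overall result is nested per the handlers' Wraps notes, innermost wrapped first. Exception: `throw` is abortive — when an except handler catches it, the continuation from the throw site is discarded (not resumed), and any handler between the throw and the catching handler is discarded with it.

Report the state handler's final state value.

Answer: 2

Working:
emit(0) @ H2 ⇒ out+=0
put(2) @ H0 ⇒ s:=2
H0 returns (0, 2)
H1 returns (0, 2)
H2 returns [0, (0, 2)]
H3 returns [0, (0, 2)]
= [0, (0, 2)]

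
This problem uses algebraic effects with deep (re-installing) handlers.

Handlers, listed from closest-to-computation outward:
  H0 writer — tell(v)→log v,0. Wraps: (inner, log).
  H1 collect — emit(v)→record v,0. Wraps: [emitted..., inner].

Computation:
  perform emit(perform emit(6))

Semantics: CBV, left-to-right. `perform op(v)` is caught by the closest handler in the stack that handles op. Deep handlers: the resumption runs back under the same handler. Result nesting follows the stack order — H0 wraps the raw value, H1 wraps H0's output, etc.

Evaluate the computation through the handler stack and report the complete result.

Answer: [6, 0, (0, ())]

Working:
emit(6) @ H1 ⇒ out+=6
emit(0) @ H1 ⇒ out+=0
H0 returns (0, ())
H1 returns [6, 0, (0, ())]
= [6, 0, (0, ())]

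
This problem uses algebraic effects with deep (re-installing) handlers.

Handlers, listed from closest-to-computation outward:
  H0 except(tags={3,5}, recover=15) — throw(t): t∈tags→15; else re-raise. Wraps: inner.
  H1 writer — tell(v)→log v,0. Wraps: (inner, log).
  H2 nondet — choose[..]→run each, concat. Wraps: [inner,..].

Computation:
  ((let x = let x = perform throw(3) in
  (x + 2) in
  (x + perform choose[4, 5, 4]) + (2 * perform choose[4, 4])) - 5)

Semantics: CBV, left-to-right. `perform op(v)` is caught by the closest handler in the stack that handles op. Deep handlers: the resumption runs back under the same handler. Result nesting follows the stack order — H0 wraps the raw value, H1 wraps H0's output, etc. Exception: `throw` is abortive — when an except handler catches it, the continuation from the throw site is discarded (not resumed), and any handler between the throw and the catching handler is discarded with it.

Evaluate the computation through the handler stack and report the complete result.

Evaluation trace:
throw(3) @ H0 caught ⇒ 15
H1 returns (15, ())
H2 returns [(15, ())]
= [(15, ())]

Answer: [(15, ())]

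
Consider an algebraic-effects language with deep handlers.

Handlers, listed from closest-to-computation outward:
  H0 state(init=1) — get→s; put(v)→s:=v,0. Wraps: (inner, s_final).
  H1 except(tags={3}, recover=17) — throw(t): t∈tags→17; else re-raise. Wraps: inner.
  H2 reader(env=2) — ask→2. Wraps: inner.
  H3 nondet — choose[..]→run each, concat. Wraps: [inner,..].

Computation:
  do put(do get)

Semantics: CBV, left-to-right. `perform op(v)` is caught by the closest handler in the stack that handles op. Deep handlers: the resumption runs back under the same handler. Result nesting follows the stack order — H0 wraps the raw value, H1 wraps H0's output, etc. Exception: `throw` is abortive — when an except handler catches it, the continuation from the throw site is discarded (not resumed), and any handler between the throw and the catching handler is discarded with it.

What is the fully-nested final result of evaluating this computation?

Answer: [(0, 1)]

Evaluation trace:
get @ H0 ⇒ 1
put(1) @ H0 ⇒ s:=1
H0 returns (0, 1)
H1 returns (0, 1)
H2 returns (0, 1)
H3 returns [(0, 1)]
= [(0, 1)]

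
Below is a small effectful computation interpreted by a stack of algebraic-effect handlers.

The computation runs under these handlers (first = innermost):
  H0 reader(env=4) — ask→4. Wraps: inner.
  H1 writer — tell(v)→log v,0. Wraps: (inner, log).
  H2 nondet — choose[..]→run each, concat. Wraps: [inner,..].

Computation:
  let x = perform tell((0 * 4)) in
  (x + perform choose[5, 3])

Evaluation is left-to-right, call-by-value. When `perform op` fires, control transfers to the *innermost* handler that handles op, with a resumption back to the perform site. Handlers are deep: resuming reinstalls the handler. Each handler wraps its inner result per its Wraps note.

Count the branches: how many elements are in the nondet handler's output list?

Answer: 2

Evaluation trace:
tell(0) @ H1 ⇒ log+=0
choose[5, 3] @ H2
  branch[0] choose=5:
    H0 returns 5
    H1 returns (5, (0))
    H2 returns [(5, (0))]
  branch[1] choose=3:
    H0 returns 3
    H1 returns (3, (0))
    H2 returns [(3, (0))]
= [(5, (0)), (3, (0))]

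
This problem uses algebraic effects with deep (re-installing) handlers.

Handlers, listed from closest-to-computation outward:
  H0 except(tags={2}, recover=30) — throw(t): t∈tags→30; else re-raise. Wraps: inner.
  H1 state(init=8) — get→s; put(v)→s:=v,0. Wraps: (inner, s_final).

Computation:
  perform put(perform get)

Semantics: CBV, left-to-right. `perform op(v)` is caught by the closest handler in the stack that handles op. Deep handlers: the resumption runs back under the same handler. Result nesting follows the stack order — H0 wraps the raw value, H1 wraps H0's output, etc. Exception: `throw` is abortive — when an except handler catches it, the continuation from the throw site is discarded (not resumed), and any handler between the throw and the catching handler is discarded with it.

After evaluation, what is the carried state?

Answer: 8

Working:
get @ H1 ⇒ 8
put(8) @ H1 ⇒ s:=8
H0 returns 0
H1 returns (0, 8)
= (0, 8)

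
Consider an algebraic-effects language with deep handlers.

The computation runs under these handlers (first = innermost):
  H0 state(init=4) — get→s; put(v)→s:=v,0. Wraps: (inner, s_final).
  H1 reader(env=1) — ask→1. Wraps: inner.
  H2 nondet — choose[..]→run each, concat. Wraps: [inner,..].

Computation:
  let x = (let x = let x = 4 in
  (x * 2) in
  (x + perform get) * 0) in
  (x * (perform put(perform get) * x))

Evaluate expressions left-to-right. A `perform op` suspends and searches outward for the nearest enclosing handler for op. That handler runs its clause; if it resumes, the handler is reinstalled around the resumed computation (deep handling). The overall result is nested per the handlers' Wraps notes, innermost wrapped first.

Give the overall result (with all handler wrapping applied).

Answer: [(0, 4)]

Working:
get @ H0 ⇒ 4
get @ H0 ⇒ 4
put(4) @ H0 ⇒ s:=4
H0 returns (0, 4)
H1 returns (0, 4)
H2 returns [(0, 4)]
= [(0, 4)]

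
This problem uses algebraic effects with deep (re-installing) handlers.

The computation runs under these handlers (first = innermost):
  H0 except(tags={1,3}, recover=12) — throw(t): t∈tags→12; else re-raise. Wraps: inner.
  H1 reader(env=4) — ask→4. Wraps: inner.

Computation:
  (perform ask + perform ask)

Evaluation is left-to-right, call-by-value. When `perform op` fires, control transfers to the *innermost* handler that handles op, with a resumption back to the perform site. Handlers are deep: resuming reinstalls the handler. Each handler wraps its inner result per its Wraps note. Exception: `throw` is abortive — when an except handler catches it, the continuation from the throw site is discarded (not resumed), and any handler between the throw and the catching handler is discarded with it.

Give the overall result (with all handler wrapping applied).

Step-by-step:
ask @ H1 ⇒ 4
ask @ H1 ⇒ 4
H0 returns 8
H1 returns 8
= 8

Answer: 8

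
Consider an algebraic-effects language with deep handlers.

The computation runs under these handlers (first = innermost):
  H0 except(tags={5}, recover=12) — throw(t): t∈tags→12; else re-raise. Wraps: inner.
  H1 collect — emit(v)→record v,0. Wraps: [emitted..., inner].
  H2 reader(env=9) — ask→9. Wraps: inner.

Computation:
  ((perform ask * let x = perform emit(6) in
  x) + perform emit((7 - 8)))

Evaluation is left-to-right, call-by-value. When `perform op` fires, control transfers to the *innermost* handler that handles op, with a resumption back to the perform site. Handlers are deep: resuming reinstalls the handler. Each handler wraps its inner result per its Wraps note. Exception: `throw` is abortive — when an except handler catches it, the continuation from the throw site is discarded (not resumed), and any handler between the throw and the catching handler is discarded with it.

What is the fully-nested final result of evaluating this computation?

Answer: [6, -1, 0]

Evaluation trace:
ask @ H2 ⇒ 9
emit(6) @ H1 ⇒ out+=6
emit(-1) @ H1 ⇒ out+=-1
H0 returns 0
H1 returns [6, -1, 0]
H2 returns [6, -1, 0]
= [6, -1, 0]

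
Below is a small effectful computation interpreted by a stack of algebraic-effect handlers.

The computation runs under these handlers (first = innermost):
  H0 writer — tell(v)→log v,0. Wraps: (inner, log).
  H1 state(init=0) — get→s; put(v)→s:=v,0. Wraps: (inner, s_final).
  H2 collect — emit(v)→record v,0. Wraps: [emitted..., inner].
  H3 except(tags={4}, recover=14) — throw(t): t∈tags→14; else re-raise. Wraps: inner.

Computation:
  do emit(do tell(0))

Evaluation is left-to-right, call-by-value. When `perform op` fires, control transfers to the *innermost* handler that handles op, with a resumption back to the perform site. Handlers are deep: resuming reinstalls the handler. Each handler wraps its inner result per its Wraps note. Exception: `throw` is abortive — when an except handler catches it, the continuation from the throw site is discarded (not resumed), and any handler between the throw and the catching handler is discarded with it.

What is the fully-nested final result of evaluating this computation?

Evaluation trace:
tell(0) @ H0 ⇒ log+=0
emit(0) @ H2 ⇒ out+=0
H0 returns (0, (0))
H1 returns ((0, (0)), 0)
H2 returns [0, ((0, (0)), 0)]
H3 returns [0, ((0, (0)), 0)]
= [0, ((0, (0)), 0)]

Answer: [0, ((0, (0)), 0)]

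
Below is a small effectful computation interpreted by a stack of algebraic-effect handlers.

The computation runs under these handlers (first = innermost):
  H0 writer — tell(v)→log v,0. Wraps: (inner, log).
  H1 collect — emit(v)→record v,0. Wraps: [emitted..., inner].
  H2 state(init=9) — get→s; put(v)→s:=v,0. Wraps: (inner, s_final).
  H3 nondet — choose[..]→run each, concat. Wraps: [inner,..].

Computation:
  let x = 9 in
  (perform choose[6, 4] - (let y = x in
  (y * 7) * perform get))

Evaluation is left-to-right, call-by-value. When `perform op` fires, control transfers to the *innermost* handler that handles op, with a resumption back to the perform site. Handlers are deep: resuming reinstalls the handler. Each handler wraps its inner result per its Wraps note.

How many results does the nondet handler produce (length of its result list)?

Answer: 2

Working:
choose[6, 4] @ H3
  branch[0] choose=6:
    get @ H2 ⇒ 9
    H0 returns (-561, ())
    H1 returns [(-561, ())]
    H2 returns ([(-561, ())], 9)
    H3 returns [([(-561, ())], 9)]
  branch[1] choose=4:
    get @ H2 ⇒ 9
    H0 returns (-563, ())
    H1 returns [(-563, ())]
    H2 returns ([(-563, ())], 9)
    H3 returns [([(-563, ())], 9)]
= [([(-561, ())], 9), ([(-563, ())], 9)]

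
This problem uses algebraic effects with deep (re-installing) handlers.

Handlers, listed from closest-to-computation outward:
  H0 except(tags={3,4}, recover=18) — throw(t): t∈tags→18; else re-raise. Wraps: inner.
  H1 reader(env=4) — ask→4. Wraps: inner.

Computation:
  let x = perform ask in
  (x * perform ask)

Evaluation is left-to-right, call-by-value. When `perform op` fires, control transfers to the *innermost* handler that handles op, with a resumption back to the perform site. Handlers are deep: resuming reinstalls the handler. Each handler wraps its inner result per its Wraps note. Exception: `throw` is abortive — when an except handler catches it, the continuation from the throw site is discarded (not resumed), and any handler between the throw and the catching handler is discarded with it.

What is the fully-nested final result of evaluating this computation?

Step-by-step:
ask @ H1 ⇒ 4
ask @ H1 ⇒ 4
H0 returns 16
H1 returns 16
= 16

Answer: 16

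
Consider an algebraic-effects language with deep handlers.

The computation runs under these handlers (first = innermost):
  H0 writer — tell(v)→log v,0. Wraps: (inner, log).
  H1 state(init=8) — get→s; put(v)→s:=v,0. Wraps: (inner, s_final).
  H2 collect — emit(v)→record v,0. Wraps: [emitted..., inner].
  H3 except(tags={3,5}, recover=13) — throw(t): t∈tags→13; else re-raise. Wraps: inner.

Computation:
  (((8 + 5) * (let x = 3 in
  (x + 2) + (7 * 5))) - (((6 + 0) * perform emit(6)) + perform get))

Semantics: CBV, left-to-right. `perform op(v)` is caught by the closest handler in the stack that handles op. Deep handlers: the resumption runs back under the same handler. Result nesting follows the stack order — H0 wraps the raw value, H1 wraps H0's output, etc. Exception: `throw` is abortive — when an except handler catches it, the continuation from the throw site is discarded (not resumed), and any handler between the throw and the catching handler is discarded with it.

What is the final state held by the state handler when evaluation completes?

Answer: 8

Working:
emit(6) @ H2 ⇒ out+=6
get @ H1 ⇒ 8
H0 returns (512, ())
H1 returns ((512, ()), 8)
H2 returns [6, ((512, ()), 8)]
H3 returns [6, ((512, ()), 8)]
= [6, ((512, ()), 8)]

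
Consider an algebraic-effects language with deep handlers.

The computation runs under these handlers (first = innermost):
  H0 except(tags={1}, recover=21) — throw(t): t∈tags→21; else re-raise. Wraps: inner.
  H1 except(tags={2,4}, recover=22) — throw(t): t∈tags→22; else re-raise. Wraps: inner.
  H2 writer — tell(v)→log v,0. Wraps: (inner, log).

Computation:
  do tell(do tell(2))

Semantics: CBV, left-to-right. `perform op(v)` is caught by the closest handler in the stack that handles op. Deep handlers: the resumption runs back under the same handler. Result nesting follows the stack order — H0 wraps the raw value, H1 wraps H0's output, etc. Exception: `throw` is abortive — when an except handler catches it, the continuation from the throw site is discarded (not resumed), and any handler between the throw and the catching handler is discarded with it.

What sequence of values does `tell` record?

Step-by-step:
tell(2) @ H2 ⇒ log+=2
tell(0) @ H2 ⇒ log+=0
H0 returns 0
H1 returns 0
H2 returns (0, (2, 0))
= (0, (2, 0))

Answer: (2, 0)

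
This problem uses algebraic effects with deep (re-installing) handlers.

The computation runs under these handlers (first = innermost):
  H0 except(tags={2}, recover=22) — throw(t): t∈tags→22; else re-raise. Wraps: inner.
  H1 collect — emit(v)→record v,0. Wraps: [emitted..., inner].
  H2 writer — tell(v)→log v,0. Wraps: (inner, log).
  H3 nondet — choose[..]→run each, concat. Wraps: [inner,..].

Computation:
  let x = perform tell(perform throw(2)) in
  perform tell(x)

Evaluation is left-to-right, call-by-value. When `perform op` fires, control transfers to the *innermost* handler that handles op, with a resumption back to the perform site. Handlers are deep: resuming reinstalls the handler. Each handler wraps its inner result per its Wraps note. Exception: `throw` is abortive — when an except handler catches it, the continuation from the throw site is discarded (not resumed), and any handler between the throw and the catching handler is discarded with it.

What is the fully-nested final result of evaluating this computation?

Working:
throw(2) @ H0 caught ⇒ 22
H1 returns [22]
H2 returns ([22], ())
H3 returns [([22], ())]
= [([22], ())]

Answer: [([22], ())]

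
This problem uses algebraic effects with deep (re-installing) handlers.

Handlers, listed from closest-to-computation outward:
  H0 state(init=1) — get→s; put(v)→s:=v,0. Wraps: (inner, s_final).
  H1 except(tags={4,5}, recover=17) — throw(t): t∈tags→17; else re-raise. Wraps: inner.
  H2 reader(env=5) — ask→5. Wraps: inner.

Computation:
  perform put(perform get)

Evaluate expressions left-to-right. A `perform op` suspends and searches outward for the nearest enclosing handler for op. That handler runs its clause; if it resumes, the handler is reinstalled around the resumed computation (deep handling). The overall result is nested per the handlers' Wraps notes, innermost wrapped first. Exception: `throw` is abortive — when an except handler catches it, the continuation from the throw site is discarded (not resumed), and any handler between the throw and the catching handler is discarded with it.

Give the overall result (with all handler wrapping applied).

Working:
get @ H0 ⇒ 1
put(1) @ H0 ⇒ s:=1
H0 returns (0, 1)
H1 returns (0, 1)
H2 returns (0, 1)
= (0, 1)

Answer: (0, 1)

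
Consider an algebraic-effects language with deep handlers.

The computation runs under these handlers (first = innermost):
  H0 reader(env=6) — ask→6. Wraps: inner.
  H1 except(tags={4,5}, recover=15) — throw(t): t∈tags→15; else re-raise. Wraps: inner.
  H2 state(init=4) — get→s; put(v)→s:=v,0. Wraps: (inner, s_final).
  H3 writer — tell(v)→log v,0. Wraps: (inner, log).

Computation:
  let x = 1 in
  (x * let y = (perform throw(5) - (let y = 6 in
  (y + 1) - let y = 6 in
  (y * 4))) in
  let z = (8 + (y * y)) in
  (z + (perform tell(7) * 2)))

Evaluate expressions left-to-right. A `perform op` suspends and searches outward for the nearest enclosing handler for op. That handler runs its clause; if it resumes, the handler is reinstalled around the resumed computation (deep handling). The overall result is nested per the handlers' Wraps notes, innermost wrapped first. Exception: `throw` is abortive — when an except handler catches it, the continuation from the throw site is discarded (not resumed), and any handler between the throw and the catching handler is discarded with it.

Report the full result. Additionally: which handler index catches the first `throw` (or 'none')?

Step-by-step:
throw(5) @ H1 caught ⇒ 15
H2 returns (15, 4)
H3 returns ((15, 4), ())
= ((15, 4), ())

Answer: ((15, 4), ()) ; first throw caught by: H1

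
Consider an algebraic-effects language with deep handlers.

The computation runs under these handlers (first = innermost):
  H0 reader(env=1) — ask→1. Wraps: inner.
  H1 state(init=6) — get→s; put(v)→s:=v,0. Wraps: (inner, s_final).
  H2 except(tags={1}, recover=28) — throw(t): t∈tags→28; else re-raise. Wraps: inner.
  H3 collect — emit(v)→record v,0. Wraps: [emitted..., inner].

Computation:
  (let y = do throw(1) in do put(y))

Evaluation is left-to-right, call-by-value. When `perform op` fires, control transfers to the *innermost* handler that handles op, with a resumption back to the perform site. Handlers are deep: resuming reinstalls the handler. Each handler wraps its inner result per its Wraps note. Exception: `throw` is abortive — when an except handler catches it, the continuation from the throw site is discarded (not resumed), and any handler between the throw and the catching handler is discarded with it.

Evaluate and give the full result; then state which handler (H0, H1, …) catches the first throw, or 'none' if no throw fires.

Working:
throw(1) @ H2 caught ⇒ 28
H3 returns [28]
= [28]

Answer: [28] ; first throw caught by: H2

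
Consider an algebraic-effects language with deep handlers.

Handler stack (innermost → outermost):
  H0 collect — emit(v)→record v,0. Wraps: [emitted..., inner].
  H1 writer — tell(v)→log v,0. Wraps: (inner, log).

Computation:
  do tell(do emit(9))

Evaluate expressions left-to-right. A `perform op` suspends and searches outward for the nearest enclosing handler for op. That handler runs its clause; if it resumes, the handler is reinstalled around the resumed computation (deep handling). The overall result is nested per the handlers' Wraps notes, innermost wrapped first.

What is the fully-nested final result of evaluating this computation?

Evaluation trace:
emit(9) @ H0 ⇒ out+=9
tell(0) @ H1 ⇒ log+=0
H0 returns [9, 0]
H1 returns ([9, 0], (0))
= ([9, 0], (0))

Answer: ([9, 0], (0))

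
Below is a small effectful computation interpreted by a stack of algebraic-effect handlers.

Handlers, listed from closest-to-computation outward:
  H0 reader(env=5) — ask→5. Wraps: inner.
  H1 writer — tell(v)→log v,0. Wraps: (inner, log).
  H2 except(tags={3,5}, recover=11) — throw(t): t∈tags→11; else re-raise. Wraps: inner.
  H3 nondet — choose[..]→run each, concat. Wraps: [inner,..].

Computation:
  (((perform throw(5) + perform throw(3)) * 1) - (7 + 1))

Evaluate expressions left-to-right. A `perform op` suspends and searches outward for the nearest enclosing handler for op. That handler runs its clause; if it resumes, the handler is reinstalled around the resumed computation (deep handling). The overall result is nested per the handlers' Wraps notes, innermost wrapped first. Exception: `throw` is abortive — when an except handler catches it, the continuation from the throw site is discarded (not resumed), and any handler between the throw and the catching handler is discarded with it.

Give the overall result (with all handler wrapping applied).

Evaluation trace:
throw(5) @ H2 caught ⇒ 11
H3 returns [11]
= [11]

Answer: [11]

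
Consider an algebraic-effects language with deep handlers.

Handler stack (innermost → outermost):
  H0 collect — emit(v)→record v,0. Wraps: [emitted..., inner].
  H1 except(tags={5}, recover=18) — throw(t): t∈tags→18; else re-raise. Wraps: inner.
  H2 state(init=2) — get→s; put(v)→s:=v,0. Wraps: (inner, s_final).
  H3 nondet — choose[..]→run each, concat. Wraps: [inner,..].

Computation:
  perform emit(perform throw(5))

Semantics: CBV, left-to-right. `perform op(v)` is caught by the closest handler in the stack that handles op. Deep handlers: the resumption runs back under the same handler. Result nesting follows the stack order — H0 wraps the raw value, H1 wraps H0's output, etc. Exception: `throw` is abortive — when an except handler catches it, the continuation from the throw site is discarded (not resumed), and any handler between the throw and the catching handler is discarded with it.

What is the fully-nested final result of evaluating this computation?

Answer: [(18, 2)]

Step-by-step:
throw(5) @ H1 caught ⇒ 18
H2 returns (18, 2)
H3 returns [(18, 2)]
= [(18, 2)]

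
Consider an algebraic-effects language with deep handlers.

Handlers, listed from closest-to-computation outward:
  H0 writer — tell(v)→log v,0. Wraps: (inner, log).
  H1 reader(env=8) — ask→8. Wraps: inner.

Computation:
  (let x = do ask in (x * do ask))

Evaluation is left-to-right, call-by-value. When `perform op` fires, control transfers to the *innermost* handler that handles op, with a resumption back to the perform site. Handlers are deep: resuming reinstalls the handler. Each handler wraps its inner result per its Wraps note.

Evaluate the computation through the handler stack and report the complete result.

Answer: (64, ())

Evaluation trace:
ask @ H1 ⇒ 8
ask @ H1 ⇒ 8
H0 returns (64, ())
H1 returns (64, ())
= (64, ())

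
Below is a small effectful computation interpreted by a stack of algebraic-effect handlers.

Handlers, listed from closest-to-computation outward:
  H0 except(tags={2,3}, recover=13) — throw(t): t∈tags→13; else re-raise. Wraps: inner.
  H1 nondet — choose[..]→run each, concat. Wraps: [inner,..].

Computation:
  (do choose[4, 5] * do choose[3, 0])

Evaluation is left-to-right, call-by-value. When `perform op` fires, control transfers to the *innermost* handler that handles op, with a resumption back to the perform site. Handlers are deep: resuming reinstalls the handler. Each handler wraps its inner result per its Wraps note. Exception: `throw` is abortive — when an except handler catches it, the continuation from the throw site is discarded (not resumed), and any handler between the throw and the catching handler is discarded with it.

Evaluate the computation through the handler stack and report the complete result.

Working:
choose[4, 5] @ H1
  branch[0] choose=4:
    choose[3, 0] @ H1
      branch[0] choose=3:
        H0 returns 12
        H1 returns [12]
      branch[1] choose=0:
        H0 returns 0
        H1 returns [0]
  branch[1] choose=5:
    choose[3, 0] @ H1
      branch[0] choose=3:
        H0 returns 15
        H1 returns [15]
      branch[1] choose=0:
        H0 returns 0
        H1 returns [0]
= [12, 0, 15, 0]

Answer: [12, 0, 15, 0]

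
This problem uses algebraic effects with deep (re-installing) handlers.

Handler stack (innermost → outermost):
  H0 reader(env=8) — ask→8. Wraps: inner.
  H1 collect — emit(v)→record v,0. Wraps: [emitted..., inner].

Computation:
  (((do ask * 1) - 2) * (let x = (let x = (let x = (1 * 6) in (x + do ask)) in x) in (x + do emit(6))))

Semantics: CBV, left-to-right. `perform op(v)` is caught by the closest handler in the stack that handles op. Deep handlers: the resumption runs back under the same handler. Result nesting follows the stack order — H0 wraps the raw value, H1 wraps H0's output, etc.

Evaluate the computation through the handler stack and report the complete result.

Answer: [6, 84]

Working:
ask @ H0 ⇒ 8
ask @ H0 ⇒ 8
emit(6) @ H1 ⇒ out+=6
H0 returns 84
H1 returns [6, 84]
= [6, 84]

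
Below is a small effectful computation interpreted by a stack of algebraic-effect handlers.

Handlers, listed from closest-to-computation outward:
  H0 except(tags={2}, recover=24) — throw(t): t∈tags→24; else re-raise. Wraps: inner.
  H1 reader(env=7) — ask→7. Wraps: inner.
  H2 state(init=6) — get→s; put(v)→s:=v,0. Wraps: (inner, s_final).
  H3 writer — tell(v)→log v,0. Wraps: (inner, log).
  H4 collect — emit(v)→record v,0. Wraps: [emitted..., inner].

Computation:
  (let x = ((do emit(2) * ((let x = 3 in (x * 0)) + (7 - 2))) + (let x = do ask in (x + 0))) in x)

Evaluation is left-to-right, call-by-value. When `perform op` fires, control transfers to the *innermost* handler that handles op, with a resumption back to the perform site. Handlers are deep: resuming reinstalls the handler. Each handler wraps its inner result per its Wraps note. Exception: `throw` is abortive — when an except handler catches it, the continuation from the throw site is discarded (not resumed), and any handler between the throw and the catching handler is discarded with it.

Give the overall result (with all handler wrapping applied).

Step-by-step:
emit(2) @ H4 ⇒ out+=2
ask @ H1 ⇒ 7
H0 returns 7
H1 returns 7
H2 returns (7, 6)
H3 returns ((7, 6), ())
H4 returns [2, ((7, 6), ())]
= [2, ((7, 6), ())]

Answer: [2, ((7, 6), ())]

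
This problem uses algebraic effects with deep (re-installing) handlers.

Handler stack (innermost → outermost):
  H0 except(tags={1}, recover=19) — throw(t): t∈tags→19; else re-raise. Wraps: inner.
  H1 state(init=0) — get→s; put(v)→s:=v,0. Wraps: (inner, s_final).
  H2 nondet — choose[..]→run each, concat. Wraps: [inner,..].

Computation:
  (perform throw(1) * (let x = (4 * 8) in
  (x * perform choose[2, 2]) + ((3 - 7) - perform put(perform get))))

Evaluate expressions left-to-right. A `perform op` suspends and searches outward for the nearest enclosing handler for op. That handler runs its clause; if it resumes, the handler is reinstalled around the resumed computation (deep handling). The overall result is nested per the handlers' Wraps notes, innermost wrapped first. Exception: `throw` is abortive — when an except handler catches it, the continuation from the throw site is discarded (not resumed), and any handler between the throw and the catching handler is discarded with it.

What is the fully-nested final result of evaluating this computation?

Step-by-step:
throw(1) @ H0 caught ⇒ 19
H1 returns (19, 0)
H2 returns [(19, 0)]
= [(19, 0)]

Answer: [(19, 0)]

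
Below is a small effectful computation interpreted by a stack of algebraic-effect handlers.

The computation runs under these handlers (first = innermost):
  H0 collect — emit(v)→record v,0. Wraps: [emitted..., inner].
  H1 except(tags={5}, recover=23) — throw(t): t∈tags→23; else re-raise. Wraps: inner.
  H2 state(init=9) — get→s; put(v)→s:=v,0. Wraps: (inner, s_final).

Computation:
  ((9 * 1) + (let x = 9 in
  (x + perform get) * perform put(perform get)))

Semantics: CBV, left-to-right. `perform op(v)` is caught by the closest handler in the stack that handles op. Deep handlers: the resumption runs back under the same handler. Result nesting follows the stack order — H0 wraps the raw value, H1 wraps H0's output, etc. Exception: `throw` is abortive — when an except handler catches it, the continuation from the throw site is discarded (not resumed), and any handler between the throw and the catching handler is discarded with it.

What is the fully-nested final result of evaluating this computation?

Step-by-step:
get @ H2 ⇒ 9
get @ H2 ⇒ 9
put(9) @ H2 ⇒ s:=9
H0 returns [9]
H1 returns [9]
H2 returns ([9], 9)
= ([9], 9)

Answer: ([9], 9)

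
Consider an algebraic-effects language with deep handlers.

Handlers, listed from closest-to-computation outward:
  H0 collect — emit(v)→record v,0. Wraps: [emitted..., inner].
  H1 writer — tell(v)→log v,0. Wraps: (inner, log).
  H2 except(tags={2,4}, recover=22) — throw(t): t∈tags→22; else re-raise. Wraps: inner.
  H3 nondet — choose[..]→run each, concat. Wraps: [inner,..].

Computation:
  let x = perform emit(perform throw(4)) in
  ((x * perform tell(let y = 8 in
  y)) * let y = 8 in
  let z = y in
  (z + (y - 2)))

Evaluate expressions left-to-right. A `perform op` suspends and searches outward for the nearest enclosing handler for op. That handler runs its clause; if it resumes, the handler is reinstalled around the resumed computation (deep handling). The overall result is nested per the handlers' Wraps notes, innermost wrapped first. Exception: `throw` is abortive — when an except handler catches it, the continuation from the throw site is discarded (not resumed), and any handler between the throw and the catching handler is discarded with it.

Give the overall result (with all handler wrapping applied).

Working:
throw(4) @ H2 caught ⇒ 22
H3 returns [22]
= [22]

Answer: [22]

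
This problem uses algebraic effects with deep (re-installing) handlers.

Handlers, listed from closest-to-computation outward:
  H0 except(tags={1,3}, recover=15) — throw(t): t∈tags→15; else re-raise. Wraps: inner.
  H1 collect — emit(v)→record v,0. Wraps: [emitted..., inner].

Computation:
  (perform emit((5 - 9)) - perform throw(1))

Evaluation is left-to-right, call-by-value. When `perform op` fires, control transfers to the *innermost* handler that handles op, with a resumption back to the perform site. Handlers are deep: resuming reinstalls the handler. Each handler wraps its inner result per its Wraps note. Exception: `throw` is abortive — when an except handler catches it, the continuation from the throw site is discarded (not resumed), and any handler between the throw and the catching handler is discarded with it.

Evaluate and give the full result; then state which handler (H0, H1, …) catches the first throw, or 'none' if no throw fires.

Evaluation trace:
emit(-4) @ H1 ⇒ out+=-4
throw(1) @ H0 caught ⇒ 15
H1 returns [-4, 15]
= [-4, 15]

Answer: [-4, 15] ; first throw caught by: H0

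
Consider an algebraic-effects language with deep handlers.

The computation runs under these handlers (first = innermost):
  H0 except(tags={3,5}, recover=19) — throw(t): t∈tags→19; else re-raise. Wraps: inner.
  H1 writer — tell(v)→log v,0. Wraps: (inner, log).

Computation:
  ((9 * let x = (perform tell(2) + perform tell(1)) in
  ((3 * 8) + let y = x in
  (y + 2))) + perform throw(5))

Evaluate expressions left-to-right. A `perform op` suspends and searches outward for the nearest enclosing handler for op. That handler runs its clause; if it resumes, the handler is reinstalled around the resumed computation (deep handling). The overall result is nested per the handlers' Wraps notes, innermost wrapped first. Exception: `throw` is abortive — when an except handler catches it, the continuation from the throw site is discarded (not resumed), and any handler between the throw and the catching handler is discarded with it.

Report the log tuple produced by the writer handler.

Evaluation trace:
tell(2) @ H1 ⇒ log+=2
tell(1) @ H1 ⇒ log+=1
throw(5) @ H0 caught ⇒ 19
H1 returns (19, (2, 1))
= (19, (2, 1))

Answer: (2, 1)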